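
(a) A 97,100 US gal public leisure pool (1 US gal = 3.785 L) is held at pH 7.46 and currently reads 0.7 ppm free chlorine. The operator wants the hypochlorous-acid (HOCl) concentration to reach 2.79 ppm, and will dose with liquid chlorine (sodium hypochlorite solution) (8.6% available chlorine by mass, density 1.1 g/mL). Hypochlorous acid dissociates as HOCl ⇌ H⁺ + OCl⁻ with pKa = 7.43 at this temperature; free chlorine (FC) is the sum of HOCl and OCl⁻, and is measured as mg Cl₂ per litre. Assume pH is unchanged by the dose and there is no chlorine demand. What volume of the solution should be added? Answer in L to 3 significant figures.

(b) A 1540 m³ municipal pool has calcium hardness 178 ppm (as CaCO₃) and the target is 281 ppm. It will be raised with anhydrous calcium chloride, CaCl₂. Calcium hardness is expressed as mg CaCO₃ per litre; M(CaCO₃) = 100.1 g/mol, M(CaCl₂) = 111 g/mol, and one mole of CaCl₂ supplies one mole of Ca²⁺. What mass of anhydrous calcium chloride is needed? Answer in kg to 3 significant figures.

(a) 19.7 L; (b) 176 kg

(a) Volume: 97,100 US gal × 3.785 L/gal = 367,524 L.
(a) [OCl⁻]/[HOCl] = 10^(pH − pKa) = 10^(7.46 − 7.43) = 1.072; fraction as HOCl = 1/(1 + 1.072) = 0.4827.
(a) Free chlorine required for 2.79 ppm HOCl: 2.79 / 0.4827 = 5.78 ppm.
(a) FC to add: 5.78 − 0.7 = 5.08 mg/L as Cl₂.
(a) Cl₂ equivalent: 5.08 mg/L × 367,524 L = 1867 g.
(a) Product at 8.6% available Cl: 1867 / 0.086 = 21,710 g.
(a) Volume: 21,710 g ÷ 1.1 g/mL = 19,730 mL.

(b) Volume: 1540 m³ = 1,540,000 L.
(b) Hardness to add: (281 − 178) = 103 mg/L as CaCO₃ × 1,540,000 L = 158,600 g as CaCO₃.
(b) Moles of Ca²⁺ (1 mol Ca²⁺ ≡ 1 mol CaCO₃): 158,600 / 100.1 g/mol = 1585 mol.
(b) Mass of CaCl₂: 1585 × 111 = 175,900 g.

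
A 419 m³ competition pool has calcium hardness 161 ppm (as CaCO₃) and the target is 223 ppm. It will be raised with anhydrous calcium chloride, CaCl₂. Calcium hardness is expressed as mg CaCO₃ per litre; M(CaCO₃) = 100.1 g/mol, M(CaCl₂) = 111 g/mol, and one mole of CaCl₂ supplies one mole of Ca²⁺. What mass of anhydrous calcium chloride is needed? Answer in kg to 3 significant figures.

28.8 kg

Volume: 419 m³ = 419,000 L.
Hardness to add: (223 − 161) = 62 mg/L as CaCO₃ × 419,000 L = 25,980 g as CaCO₃.
Moles of Ca²⁺ (1 mol Ca²⁺ ≡ 1 mol CaCO₃): 25,980 / 100.1 g/mol = 259.5 mol.
Mass of CaCl₂: 259.5 × 111 = 28,810 g.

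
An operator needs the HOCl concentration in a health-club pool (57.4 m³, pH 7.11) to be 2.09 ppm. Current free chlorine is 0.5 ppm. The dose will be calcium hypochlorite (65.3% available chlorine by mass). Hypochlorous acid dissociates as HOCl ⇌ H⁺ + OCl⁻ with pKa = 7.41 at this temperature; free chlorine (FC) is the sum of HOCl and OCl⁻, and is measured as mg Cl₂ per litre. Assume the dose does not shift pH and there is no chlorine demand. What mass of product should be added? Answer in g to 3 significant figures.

232 g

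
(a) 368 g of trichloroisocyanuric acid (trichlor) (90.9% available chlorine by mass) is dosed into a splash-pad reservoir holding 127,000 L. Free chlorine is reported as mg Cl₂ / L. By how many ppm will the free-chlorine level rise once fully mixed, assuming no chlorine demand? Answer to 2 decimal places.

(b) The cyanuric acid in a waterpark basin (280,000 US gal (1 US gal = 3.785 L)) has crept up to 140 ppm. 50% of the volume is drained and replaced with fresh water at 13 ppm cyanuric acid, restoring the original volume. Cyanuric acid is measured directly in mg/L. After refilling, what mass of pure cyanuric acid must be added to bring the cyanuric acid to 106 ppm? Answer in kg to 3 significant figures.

(a) 2.63 ppm; (b) 31.3 kg

(a) Available chlorine delivered: 368 g × 0.909 = 334.5 g as Cl₂.
(a) Concentration rise: 334.5 g / 127,000 L = 2.634 mg/L = 2.63 ppm.

(b) Volume: 280,000 US gal × 3.785 L/gal = 1,059,800 L.
(b) After draining 50% and refilling: 140 × 0.50 + 13 × 0.50 = 76.5 ppm.
(b) Deficit to target: 106 − 76.5 = 29.5 mg/L.
(b) Mass: 29.5 mg/L × 1,059,800 L = 31,260 g cyanuric acid.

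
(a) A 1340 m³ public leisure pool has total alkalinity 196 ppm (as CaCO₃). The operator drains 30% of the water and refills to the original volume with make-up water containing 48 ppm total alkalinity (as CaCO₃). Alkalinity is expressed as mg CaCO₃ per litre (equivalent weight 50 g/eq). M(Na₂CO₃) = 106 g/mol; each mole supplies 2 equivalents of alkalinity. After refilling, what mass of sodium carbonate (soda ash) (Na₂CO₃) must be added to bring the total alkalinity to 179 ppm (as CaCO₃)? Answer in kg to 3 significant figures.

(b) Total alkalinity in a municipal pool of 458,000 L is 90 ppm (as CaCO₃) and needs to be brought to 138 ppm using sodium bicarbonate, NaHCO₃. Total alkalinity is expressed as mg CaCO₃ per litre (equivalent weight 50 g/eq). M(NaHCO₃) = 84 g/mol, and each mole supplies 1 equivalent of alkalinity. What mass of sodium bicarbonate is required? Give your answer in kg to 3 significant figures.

(a) 38.9 kg; (b) 36.9 kg

(a) Volume: 1340 m³ = 1,340,000 L.
(a) After draining 30% and refilling: 196 × 0.70 + 48 × 0.30 = 151.6 ppm.
(a) Deficit to target: 179 − 151.6 = 27.4 mg/L.
(a) As CaCO₃: 27.4 mg/L × 1,340,000 L = 36,720 g; ÷ 50 g/eq ÷ 2 = 367.2 mol Na₂CO₃.
(a) Mass: 367.2 × 106 = 38,920 g.

(b) Alkalinity to add: (138 − 90) = 48 mg/L as CaCO₃ × 458,000 L = 21,980 g as CaCO₃.
(b) Equivalents: 21,980 g ÷ 50 g/eq = 439.7 eq.
(b) NaHCO₃ supplies 1 eq per mole → 439.7 mol.
(b) Mass: 439.7 mol × 84 g/mol = 36,930 g.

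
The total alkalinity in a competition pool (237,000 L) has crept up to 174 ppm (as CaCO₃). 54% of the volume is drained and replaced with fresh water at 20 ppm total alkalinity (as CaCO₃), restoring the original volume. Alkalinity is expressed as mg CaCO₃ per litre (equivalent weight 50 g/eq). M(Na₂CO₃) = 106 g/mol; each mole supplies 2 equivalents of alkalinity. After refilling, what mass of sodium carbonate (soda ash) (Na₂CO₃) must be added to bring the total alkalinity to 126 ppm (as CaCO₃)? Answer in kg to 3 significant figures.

8.83 kg

After draining 54% and refilling: 174 × 0.46 + 20 × 0.54 = 90.84 ppm.
Deficit to target: 126 − 90.84 = 35.16 mg/L.
As CaCO₃: 35.16 mg/L × 237,000 L = 8333 g; ÷ 50 g/eq ÷ 2 = 83.33 mol Na₂CO₃.
Mass: 83.33 × 106 = 8833 g.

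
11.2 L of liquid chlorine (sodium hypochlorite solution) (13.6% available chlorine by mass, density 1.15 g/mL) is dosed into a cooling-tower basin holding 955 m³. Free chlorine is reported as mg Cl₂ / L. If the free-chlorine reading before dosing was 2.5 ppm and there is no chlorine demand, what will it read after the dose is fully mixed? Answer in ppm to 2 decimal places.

4.33 ppm

Volume: 955 m³ = 955,000 L.
Mass of solution: 11.2 L × 1000 mL/L × 1.15 g/mL = 12,880 g.
Available chlorine delivered: 12,880 g × 0.136 = 1752 g as Cl₂.
Concentration rise: 1752 g / 955,000 L = 1.834 mg/L = 1.83 ppm.
Final FC: 2.5 + 1.83 = 4.33 ppm.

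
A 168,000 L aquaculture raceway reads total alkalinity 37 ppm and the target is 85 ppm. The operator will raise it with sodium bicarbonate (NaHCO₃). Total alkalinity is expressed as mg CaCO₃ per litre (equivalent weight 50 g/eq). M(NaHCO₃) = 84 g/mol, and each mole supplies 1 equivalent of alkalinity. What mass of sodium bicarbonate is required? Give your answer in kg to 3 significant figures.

13.5 kg

Alkalinity to add: (85 − 37) = 48 mg/L as CaCO₃ × 168,000 L = 8064 g as CaCO₃.
Equivalents: 8064 g ÷ 50 g/eq = 161.3 eq.
NaHCO₃ supplies 1 eq per mole → 161.3 mol.
Mass: 161.3 mol × 84 g/mol = 13,550 g.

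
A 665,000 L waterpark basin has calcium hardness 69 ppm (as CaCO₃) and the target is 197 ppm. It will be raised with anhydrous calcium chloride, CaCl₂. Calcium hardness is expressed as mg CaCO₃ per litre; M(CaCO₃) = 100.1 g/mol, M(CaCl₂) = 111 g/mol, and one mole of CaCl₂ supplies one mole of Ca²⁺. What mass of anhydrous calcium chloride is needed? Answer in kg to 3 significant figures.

94.4 kg

Hardness to add: (197 − 69) = 128 mg/L as CaCO₃ × 665,000 L = 85,120 g as CaCO₃.
Moles of Ca²⁺ (1 mol Ca²⁺ ≡ 1 mol CaCO₃): 85,120 / 100.1 g/mol = 850.3 mol.
Mass of CaCl₂: 850.3 × 111 = 94,390 g.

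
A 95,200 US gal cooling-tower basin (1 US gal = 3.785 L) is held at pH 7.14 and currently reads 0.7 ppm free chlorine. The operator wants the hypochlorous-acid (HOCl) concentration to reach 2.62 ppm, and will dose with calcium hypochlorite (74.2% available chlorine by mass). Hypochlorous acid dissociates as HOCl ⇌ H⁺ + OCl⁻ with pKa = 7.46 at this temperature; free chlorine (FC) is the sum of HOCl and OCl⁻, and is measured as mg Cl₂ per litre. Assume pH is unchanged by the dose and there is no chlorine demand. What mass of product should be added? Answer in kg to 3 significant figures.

1.54 kg

Volume: 95,200 US gal × 3.785 L/gal = 360,332 L.
[OCl⁻]/[HOCl] = 10^(pH − pKa) = 10^(7.14 − 7.46) = 0.4786; fraction as HOCl = 1/(1 + 0.4786) = 0.6763.
Free chlorine required for 2.62 ppm HOCl: 2.62 / 0.6763 = 3.874 ppm.
FC to add: 3.874 − 0.7 = 3.174 mg/L as Cl₂.
Cl₂ equivalent: 3.174 mg/L × 360,332 L = 1144 g.
Product at 74.2% available Cl: 1144 / 0.742 = 1541 g.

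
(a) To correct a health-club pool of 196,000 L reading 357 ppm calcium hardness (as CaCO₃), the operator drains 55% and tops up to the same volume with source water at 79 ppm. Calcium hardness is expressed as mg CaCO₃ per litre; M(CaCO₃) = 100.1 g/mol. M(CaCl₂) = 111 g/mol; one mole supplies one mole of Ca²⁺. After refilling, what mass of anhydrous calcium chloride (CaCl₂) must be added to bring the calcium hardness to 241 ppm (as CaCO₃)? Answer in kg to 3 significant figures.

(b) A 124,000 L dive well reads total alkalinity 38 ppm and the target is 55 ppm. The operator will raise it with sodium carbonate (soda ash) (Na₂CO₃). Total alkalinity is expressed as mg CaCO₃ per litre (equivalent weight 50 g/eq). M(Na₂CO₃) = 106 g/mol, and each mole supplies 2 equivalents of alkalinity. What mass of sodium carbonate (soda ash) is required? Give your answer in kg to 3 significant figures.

(a) After draining 55% and refilling: 357 × 0.45 + 79 × 0.55 = 204.1 ppm.
(a) Deficit to target: 241 − 204.1 = 36.9 mg/L.
(a) As CaCO₃: 36.9 mg/L × 196,000 L = 7232 g; ÷ 100.1 = 72.25 mol Ca²⁺.
(a) Mass: 72.25 × 111 = 8020 g.

(b) Alkalinity to add: (55 − 38) = 17 mg/L as CaCO₃ × 124,000 L = 2108 g as CaCO₃.
(b) Equivalents: 2108 g ÷ 50 g/eq = 42.16 eq.
(b) Each mole of Na₂CO₃ supplies 2 eq, so 42.16 / 2 = 21.08 mol.
(b) Mass: 21.08 mol × 106 g/mol = 2234 g.

(a) 8.02 kg; (b) 2.23 kg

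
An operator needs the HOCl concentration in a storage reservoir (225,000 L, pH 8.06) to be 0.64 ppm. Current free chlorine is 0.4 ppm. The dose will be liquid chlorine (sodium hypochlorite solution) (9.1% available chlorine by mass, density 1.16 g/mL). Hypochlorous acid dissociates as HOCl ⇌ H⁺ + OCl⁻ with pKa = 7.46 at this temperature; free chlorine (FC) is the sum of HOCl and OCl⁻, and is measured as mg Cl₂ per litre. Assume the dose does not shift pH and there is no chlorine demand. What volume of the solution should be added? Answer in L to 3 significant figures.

5.94 L

[OCl⁻]/[HOCl] = 10^(pH − pKa) = 10^(8.06 − 7.46) = 3.981; fraction as HOCl = 1/(1 + 3.981) = 0.2008.
Free chlorine required for 0.64 ppm HOCl: 0.64 / 0.2008 = 3.188 ppm.
FC to add: 3.188 − 0.4 = 2.788 mg/L as Cl₂.
Cl₂ equivalent: 2.788 mg/L × 225,000 L = 627.3 g.
Product at 9.1% available Cl: 627.3 / 0.091 = 6893 g.
Volume: 6893 g ÷ 1.16 g/mL = 5942 mL.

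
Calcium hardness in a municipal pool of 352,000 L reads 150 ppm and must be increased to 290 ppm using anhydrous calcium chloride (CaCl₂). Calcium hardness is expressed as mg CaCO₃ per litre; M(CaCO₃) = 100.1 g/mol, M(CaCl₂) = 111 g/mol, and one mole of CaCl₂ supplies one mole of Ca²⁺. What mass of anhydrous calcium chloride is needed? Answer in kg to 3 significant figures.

Hardness to add: (290 − 150) = 140 mg/L as CaCO₃ × 352,000 L = 49,280 g as CaCO₃.
Moles of Ca²⁺ (1 mol Ca²⁺ ≡ 1 mol CaCO₃): 49,280 / 100.1 g/mol = 492.3 mol.
Mass of CaCl₂: 492.3 × 111 = 54,650 g.

54.6 kg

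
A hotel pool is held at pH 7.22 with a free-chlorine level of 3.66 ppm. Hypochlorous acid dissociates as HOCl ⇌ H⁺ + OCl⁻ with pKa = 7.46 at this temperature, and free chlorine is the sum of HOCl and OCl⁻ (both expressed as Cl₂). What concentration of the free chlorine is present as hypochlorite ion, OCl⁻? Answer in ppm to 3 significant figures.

[OCl⁻]/[HOCl] = 10^(pH − pKa) = 10^(7.22 − 7.46) = 10^-0.24 = 0.5754.
Fraction as HOCl = 1 / (1 + 0.5754) = 0.6347.
OCl⁻ = (1 − 0.6347) × 3.66 ppm = 1.337 ppm.

1.34 ppm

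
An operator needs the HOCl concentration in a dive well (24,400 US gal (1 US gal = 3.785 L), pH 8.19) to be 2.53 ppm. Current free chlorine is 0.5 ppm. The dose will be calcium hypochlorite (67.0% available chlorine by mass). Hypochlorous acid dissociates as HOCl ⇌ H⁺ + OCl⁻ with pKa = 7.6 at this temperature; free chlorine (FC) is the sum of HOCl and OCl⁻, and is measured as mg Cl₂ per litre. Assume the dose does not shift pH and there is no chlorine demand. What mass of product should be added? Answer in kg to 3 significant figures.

Volume: 24,400 US gal × 3.785 L/gal = 92,354 L.
[OCl⁻]/[HOCl] = 10^(pH − pKa) = 10^(8.19 − 7.6) = 3.89; fraction as HOCl = 1/(1 + 3.89) = 0.2045.
Free chlorine required for 2.53 ppm HOCl: 2.53 / 0.2045 = 12.37 ppm.
FC to add: 12.37 − 0.5 = 11.87 mg/L as Cl₂.
Cl₂ equivalent: 11.87 mg/L × 92,354 L = 1097 g.
Product at 67.0% available Cl: 1097 / 0.67 = 1637 g.

1.64 kg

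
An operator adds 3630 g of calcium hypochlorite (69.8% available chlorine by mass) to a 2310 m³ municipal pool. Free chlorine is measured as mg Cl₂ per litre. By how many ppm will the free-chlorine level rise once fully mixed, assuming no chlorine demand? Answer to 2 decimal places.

Volume: 2310 m³ = 2,310,000 L.
Available chlorine delivered: 3630 g × 0.698 = 2534 g as Cl₂.
Concentration rise: 2534 g / 2,310,000 L = 1.097 mg/L = 1.10 ppm.

1.10 ppm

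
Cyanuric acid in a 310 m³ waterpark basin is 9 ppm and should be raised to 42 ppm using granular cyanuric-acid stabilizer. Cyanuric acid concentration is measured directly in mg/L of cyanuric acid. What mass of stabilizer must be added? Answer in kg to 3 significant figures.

Volume: 310 m³ = 310,000 L.
CYA to add: (42 − 9) = 33 mg/L × 310,000 L = 10,230 g cyanuric acid.

10.2 kg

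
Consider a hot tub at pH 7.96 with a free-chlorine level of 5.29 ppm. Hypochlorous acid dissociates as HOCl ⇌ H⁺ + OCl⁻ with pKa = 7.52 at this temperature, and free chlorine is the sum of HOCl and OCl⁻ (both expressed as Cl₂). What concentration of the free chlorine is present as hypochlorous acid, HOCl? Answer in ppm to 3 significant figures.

[OCl⁻]/[HOCl] = 10^(pH − pKa) = 10^(7.96 − 7.52) = 10^0.44 = 2.754.
Fraction as HOCl = 1 / (1 + 2.754) = 0.2664.
HOCl = 0.2664 × 5.29 ppm = 1.409 ppm.

1.41 ppm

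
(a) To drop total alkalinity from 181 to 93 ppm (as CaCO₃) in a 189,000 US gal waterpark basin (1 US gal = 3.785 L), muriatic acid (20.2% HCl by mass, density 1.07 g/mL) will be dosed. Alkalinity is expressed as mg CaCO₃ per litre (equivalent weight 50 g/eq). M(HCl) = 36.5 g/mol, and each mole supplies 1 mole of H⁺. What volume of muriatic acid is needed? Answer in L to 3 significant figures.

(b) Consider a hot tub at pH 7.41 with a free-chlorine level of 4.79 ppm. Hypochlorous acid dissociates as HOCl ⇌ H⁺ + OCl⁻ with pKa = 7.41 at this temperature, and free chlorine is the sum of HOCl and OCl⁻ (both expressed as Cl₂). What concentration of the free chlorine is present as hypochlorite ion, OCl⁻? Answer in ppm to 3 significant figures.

(a) Volume: 189,000 US gal × 3.785 L/gal = 715,365 L.
(a) Alkalinity to neutralize: (181 − 93) = 88 mg/L as CaCO₃ × 715,365 L = 62,950 g as CaCO₃.
(a) Equivalents of H⁺ required: 62,950 ÷ 50 g/eq = 1259 eq = 1259 mol HCl.
(a) Mass of HCl: 1259 × 36.5 = 45,960 g.
(a) Mass of 20.2% solution: 45,960 / 0.202 = 227,500 g.
(a) Volume: 227,500 g ÷ 1.07 g/mL = 212,600 mL.

(b) [OCl⁻]/[HOCl] = 10^(pH − pKa) = 10^(7.41 − 7.41) = 10^0.00 = 1.
(b) Fraction as HOCl = 1 / (1 + 1) = 0.5.
(b) OCl⁻ = (1 − 0.5) × 4.79 ppm = 2.395 ppm.

(a) 213 L; (b) 2.40 ppm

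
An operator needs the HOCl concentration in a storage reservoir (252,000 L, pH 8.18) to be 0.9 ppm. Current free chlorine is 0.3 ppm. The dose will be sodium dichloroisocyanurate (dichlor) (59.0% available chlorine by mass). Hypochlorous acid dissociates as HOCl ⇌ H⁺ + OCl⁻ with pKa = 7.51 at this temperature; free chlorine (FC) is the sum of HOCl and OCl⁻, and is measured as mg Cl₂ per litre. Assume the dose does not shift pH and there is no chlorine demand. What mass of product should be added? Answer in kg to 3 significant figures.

[OCl⁻]/[HOCl] = 10^(pH − pKa) = 10^(8.18 − 7.51) = 4.677; fraction as HOCl = 1/(1 + 4.677) = 0.1761.
Free chlorine required for 0.9 ppm HOCl: 0.9 / 0.1761 = 5.11 ppm.
FC to add: 5.11 − 0.3 = 4.81 mg/L as Cl₂.
Cl₂ equivalent: 4.81 mg/L × 252,000 L = 1212 g.
Product at 59.0% available Cl: 1212 / 0.59 = 2054 g.

2.05 kg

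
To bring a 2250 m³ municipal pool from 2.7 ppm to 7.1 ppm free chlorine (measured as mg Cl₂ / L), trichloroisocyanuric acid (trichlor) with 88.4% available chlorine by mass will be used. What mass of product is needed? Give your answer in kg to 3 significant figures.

11.2 kg

Volume: 2250 m³ = 2,250,000 L.
Chlorine deficit: 7.1 − 2.7 = 4.4 ppm = 4.4 mg/L as Cl₂.
Cl₂ equivalent needed: 4.4 mg/L × 2,250,000 L = 9,900,000 mg = 9900 g.
Product at 88.4% available chlorine: 9900 / 0.884 = 11,200 g.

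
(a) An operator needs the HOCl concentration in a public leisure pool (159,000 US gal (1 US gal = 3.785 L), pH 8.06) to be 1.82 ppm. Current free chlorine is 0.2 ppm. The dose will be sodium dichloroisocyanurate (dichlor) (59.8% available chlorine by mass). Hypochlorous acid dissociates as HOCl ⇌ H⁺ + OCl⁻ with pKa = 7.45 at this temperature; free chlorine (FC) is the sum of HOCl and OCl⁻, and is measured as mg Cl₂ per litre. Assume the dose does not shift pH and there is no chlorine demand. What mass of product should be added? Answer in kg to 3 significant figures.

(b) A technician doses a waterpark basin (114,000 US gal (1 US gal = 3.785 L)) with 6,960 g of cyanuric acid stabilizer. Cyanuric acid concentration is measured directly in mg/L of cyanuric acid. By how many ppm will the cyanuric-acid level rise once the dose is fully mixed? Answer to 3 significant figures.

(a) 9.09 kg; (b) 16.1 ppm

(a) Volume: 159,000 US gal × 3.785 L/gal = 601,815 L.
(a) [OCl⁻]/[HOCl] = 10^(pH − pKa) = 10^(8.06 − 7.45) = 4.074; fraction as HOCl = 1/(1 + 4.074) = 0.1971.
(a) Free chlorine required for 1.82 ppm HOCl: 1.82 / 0.1971 = 9.234 ppm.
(a) FC to add: 9.234 − 0.2 = 9.034 mg/L as Cl₂.
(a) Cl₂ equivalent: 9.034 mg/L × 601,815 L = 5437 g.
(a) Product at 59.8% available Cl: 5437 / 0.598 = 9092 g.

(b) Volume: 114,000 US gal × 3.785 L/gal = 431,490 L.
(b) Rise: 6,960 g / 431,490 L × 1000 = 16.13 mg/L.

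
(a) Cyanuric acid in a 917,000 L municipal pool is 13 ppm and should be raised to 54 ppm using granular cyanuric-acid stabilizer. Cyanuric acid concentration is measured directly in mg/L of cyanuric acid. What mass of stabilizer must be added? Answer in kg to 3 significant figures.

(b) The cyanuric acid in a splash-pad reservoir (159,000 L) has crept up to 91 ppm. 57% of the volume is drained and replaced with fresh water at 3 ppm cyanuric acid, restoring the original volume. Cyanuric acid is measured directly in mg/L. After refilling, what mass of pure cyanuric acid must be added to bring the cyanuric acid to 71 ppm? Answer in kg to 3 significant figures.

(a) CYA to add: (54 − 13) = 41 mg/L × 917,000 L = 37,600 g cyanuric acid.

(b) After draining 57% and refilling: 91 × 0.43 + 3 × 0.57 = 40.84 ppm.
(b) Deficit to target: 71 − 40.84 = 30.16 mg/L.
(b) Mass: 30.16 mg/L × 159,000 L = 4795 g cyanuric acid.

(a) 37.6 kg; (b) 4.80 kg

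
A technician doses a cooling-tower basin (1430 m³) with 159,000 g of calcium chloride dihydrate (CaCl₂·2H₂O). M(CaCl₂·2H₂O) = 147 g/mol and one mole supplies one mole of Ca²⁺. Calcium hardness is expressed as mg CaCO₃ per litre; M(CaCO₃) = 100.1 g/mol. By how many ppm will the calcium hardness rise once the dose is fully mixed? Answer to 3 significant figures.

Volume: 1430 m³ = 1,430,000 L.
Moles of Ca²⁺: 159,000 g ÷ 147 g/mol = 1082 mol.
As CaCO₃: 1082 mol × 100.1 g/mol = 108,300 g.
Rise: 108,300 g / 1,430,000 L × 1000 = 75.71 mg/L.

75.7 ppm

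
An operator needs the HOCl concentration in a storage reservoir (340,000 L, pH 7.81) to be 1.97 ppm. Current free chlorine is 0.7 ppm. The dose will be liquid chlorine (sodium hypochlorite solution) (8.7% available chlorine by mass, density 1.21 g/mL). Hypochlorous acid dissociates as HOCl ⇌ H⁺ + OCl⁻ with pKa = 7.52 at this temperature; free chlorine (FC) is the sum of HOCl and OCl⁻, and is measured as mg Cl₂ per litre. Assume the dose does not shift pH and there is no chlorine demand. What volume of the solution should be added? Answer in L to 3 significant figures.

16.5 L

[OCl⁻]/[HOCl] = 10^(pH − pKa) = 10^(7.81 − 7.52) = 1.95; fraction as HOCl = 1/(1 + 1.95) = 0.339.
Free chlorine required for 1.97 ppm HOCl: 1.97 / 0.339 = 5.811 ppm.
FC to add: 5.811 − 0.7 = 5.111 mg/L as Cl₂.
Cl₂ equivalent: 5.111 mg/L × 340,000 L = 1738 g.
Product at 8.7% available Cl: 1738 / 0.087 = 19,970 g.
Volume: 19,970 g ÷ 1.21 g/mL = 16,510 mL.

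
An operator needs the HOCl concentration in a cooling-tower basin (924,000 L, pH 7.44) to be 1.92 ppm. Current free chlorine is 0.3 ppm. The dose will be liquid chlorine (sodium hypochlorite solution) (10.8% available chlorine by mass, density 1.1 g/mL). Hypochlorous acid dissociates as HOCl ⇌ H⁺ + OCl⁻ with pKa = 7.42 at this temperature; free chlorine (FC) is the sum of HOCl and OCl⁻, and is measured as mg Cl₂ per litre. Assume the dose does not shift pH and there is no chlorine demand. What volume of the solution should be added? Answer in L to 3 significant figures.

[OCl⁻]/[HOCl] = 10^(pH − pKa) = 10^(7.44 − 7.42) = 1.047; fraction as HOCl = 1/(1 + 1.047) = 0.4885.
Free chlorine required for 1.92 ppm HOCl: 1.92 / 0.4885 = 3.93 ppm.
FC to add: 3.93 − 0.3 = 3.63 mg/L as Cl₂.
Cl₂ equivalent: 3.63 mg/L × 924,000 L = 3355 g.
Product at 10.8% available Cl: 3355 / 0.108 = 31,060 g.
Volume: 31,060 g ÷ 1.1 g/mL = 28,240 mL.

28.2 L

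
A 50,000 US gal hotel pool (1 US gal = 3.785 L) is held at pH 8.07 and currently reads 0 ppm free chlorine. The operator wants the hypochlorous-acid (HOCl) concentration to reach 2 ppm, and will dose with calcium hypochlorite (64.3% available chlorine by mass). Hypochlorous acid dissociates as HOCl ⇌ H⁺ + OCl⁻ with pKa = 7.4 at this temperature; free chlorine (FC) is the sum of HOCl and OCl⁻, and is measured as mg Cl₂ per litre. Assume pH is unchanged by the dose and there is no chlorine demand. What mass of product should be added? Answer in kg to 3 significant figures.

3.34 kg

Volume: 50,000 US gal × 3.785 L/gal = 189,250 L.
[OCl⁻]/[HOCl] = 10^(pH − pKa) = 10^(8.07 − 7.4) = 4.677; fraction as HOCl = 1/(1 + 4.677) = 0.1761.
Free chlorine required for 2 ppm HOCl: 2 / 0.1761 = 11.35 ppm.
FC to add: 11.35 − 0 = 11.35 mg/L as Cl₂.
Cl₂ equivalent: 11.35 mg/L × 189,250 L = 2149 g.
Product at 64.3% available Cl: 2149 / 0.643 = 3342 g.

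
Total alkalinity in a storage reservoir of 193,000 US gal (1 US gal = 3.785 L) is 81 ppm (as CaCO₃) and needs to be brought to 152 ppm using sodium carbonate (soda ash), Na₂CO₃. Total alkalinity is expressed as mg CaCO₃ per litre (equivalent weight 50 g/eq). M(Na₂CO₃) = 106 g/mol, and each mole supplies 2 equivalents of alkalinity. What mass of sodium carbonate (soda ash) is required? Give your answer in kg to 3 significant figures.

55.0 kg

Volume: 193,000 US gal × 3.785 L/gal = 730,505 L.
Alkalinity to add: (152 − 81) = 71 mg/L as CaCO₃ × 730,505 L = 51,870 g as CaCO₃.
Equivalents: 51,870 g ÷ 50 g/eq = 1037 eq.
Each mole of Na₂CO₃ supplies 2 eq, so 1037 / 2 = 518.7 mol.
Mass: 518.7 mol × 106 g/mol = 54,980 g.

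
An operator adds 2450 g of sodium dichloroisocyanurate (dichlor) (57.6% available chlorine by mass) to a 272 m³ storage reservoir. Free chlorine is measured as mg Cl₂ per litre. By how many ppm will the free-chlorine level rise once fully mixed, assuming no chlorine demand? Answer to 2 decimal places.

5.19 ppm

Volume: 272 m³ = 272,000 L.
Available chlorine delivered: 2450 g × 0.576 = 1411 g as Cl₂.
Concentration rise: 1411 g / 272,000 L = 5.188 mg/L = 5.19 ppm.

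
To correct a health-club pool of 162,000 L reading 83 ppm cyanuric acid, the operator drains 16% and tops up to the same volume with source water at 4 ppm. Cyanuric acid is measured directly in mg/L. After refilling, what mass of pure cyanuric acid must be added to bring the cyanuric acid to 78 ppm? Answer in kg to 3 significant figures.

After draining 16% and refilling: 83 × 0.84 + 4 × 0.16 = 70.36 ppm.
Deficit to target: 78 − 70.36 = 7.64 mg/L.
Mass: 7.64 mg/L × 162,000 L = 1238 g cyanuric acid.

1.24 kg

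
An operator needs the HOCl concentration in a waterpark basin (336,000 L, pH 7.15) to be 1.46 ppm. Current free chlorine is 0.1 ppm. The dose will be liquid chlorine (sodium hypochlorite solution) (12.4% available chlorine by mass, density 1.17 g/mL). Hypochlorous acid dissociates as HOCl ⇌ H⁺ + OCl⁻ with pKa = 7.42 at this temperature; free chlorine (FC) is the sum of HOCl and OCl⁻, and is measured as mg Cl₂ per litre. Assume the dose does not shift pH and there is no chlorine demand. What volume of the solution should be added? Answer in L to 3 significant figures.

[OCl⁻]/[HOCl] = 10^(pH − pKa) = 10^(7.15 − 7.42) = 0.537; fraction as HOCl = 1/(1 + 0.537) = 0.6506.
Free chlorine required for 1.46 ppm HOCl: 1.46 / 0.6506 = 2.244 ppm.
FC to add: 2.244 − 0.1 = 2.144 mg/L as Cl₂.
Cl₂ equivalent: 2.144 mg/L × 336,000 L = 720.4 g.
Product at 12.4% available Cl: 720.4 / 0.124 = 5810 g.
Volume: 5810 g ÷ 1.17 g/mL = 4966 mL.

4.97 L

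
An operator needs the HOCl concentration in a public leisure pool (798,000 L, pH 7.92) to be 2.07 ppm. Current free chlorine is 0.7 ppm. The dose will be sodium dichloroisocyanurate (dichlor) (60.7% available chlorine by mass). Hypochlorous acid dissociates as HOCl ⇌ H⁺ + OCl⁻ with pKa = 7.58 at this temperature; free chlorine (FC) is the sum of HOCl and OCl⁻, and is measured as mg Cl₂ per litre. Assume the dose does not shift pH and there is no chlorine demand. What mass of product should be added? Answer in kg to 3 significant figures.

[OCl⁻]/[HOCl] = 10^(pH − pKa) = 10^(7.92 − 7.58) = 2.188; fraction as HOCl = 1/(1 + 2.188) = 0.3137.
Free chlorine required for 2.07 ppm HOCl: 2.07 / 0.3137 = 6.599 ppm.
FC to add: 6.599 − 0.7 = 5.899 mg/L as Cl₂.
Cl₂ equivalent: 5.899 mg/L × 798,000 L = 4707 g.
Product at 60.7% available Cl: 4707 / 0.607 = 7755 g.

7.75 kg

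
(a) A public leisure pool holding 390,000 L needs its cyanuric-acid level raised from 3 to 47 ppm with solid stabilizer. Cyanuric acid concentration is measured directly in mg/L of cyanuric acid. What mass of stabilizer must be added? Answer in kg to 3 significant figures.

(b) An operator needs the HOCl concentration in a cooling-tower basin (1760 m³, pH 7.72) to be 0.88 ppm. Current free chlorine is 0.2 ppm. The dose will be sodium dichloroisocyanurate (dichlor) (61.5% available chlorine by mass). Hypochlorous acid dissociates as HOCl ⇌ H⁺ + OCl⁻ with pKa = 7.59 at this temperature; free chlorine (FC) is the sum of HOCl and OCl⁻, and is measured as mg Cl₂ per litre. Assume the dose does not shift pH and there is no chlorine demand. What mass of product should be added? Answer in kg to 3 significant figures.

(a) 17.2 kg; (b) 5.34 kg

(a) CYA to add: (47 − 3) = 44 mg/L × 390,000 L = 17,160 g cyanuric acid.

(b) Volume: 1760 m³ = 1,760,000 L.
(b) [OCl⁻]/[HOCl] = 10^(pH − pKa) = 10^(7.72 − 7.59) = 1.349; fraction as HOCl = 1/(1 + 1.349) = 0.4257.
(b) Free chlorine required for 0.88 ppm HOCl: 0.88 / 0.4257 = 2.067 ppm.
(b) FC to add: 2.067 − 0.2 = 1.867 mg/L as Cl₂.
(b) Cl₂ equivalent: 1.867 mg/L × 1,760,000 L = 3286 g.
(b) Product at 61.5% available Cl: 3286 / 0.615 = 5343 g.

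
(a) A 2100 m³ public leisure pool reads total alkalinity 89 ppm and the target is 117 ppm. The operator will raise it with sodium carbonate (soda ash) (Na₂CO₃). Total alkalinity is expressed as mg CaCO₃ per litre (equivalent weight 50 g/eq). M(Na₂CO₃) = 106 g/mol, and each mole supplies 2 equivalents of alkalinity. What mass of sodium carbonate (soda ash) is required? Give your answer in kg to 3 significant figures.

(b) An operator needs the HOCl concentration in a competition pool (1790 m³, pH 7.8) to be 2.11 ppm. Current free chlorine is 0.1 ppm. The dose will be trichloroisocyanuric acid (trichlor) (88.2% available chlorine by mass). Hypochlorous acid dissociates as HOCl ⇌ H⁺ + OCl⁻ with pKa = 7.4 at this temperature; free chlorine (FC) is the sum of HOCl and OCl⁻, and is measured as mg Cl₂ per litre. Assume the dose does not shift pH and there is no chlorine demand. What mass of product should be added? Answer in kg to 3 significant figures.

(a) Volume: 2100 m³ = 2,100,000 L.
(a) Alkalinity to add: (117 − 89) = 28 mg/L as CaCO₃ × 2,100,000 L = 58,800 g as CaCO₃.
(a) Equivalents: 58,800 g ÷ 50 g/eq = 1176 eq.
(a) Each mole of Na₂CO₃ supplies 2 eq, so 1176 / 2 = 588 mol.
(a) Mass: 588 mol × 106 g/mol = 62,330 g.

(b) Volume: 1790 m³ = 1,790,000 L.
(b) [OCl⁻]/[HOCl] = 10^(pH − pKa) = 10^(7.8 − 7.4) = 2.512; fraction as HOCl = 1/(1 + 2.512) = 0.2847.
(b) Free chlorine required for 2.11 ppm HOCl: 2.11 / 0.2847 = 7.41 ppm.
(b) FC to add: 7.41 − 0.1 = 7.31 mg/L as Cl₂.
(b) Cl₂ equivalent: 7.31 mg/L × 1,790,000 L = 13,090 g.
(b) Product at 88.2% available Cl: 13,090 / 0.882 = 14,840 g.

(a) 62.3 kg; (b) 14.8 kg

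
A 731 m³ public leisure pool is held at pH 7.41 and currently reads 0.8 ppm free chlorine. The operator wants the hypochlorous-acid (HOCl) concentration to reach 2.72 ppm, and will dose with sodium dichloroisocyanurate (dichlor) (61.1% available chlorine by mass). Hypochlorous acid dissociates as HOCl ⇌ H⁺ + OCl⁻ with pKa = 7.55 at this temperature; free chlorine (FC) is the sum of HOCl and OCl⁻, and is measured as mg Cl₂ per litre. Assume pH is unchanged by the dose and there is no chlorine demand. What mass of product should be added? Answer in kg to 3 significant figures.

4.65 kg

Volume: 731 m³ = 731,000 L.
[OCl⁻]/[HOCl] = 10^(pH − pKa) = 10^(7.41 − 7.55) = 0.7244; fraction as HOCl = 1/(1 + 0.7244) = 0.5799.
Free chlorine required for 2.72 ppm HOCl: 2.72 / 0.5799 = 4.69 ppm.
FC to add: 4.69 − 0.8 = 3.89 mg/L as Cl₂.
Cl₂ equivalent: 3.89 mg/L × 731,000 L = 2844 g.
Product at 61.1% available Cl: 2844 / 0.611 = 4655 g.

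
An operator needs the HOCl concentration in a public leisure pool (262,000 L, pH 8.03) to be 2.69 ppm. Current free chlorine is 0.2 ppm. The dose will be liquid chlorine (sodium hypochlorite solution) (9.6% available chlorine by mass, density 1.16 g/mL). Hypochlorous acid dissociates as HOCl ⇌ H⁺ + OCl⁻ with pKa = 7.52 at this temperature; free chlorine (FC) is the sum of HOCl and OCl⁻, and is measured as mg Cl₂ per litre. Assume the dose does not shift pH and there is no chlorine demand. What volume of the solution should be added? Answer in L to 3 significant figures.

26.3 L

[OCl⁻]/[HOCl] = 10^(pH − pKa) = 10^(8.03 − 7.52) = 3.236; fraction as HOCl = 1/(1 + 3.236) = 0.2361.
Free chlorine required for 2.69 ppm HOCl: 2.69 / 0.2361 = 11.39 ppm.
FC to add: 11.39 − 0.2 = 11.19 mg/L as Cl₂.
Cl₂ equivalent: 11.19 mg/L × 262,000 L = 2933 g.
Product at 9.6% available Cl: 2933 / 0.096 = 30,550 g.
Volume: 30,550 g ÷ 1.16 g/mL = 26,340 mL.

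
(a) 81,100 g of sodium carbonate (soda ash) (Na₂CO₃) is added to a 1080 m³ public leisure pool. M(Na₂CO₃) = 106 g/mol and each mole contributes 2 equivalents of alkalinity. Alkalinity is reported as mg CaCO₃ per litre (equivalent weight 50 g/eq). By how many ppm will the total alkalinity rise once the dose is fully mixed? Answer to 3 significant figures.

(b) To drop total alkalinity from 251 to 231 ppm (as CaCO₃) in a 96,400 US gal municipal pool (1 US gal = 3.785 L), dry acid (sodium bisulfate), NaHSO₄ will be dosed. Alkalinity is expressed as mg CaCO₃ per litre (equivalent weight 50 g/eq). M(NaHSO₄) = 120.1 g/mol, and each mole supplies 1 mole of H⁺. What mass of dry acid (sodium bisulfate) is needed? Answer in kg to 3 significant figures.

(a) 70.8 ppm; (b) 17.5 kg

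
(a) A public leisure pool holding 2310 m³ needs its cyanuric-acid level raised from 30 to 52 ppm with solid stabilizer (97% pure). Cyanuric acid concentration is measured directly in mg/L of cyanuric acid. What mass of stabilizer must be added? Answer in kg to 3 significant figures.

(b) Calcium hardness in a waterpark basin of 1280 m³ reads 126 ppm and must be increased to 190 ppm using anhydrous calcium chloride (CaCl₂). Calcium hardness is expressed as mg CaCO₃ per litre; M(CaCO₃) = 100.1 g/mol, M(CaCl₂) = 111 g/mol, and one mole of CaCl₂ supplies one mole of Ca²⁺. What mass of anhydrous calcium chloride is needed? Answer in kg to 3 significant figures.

(a) 52.4 kg; (b) 90.8 kg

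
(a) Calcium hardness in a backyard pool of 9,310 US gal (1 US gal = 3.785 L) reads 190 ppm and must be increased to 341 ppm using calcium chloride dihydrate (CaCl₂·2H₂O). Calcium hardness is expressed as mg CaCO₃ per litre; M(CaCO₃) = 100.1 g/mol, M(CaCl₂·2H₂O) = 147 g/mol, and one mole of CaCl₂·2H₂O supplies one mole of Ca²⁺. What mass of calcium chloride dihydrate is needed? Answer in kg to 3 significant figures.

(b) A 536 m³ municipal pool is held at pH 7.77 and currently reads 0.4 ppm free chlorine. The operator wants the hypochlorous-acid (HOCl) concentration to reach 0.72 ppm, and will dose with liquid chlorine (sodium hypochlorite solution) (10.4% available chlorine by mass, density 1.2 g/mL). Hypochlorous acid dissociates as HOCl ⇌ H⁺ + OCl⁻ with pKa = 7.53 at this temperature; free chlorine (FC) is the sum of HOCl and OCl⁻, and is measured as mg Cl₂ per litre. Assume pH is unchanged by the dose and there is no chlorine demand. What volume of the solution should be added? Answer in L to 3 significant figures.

(a) 7.81 kg; (b) 6.75 L

(a) Volume: 9,310 US gal × 3.785 L/gal = 35,238 L.
(a) Hardness to add: (341 − 190) = 151 mg/L as CaCO₃ × 35,238 L = 5321 g as CaCO₃.
(a) Moles of Ca²⁺ (1 mol Ca²⁺ ≡ 1 mol CaCO₃): 5321 / 100.1 g/mol = 53.16 mol.
(a) Mass of CaCl₂·2H₂O: 53.16 × 147 = 7814 g.

(b) Volume: 536 m³ = 536,000 L.
(b) [OCl⁻]/[HOCl] = 10^(pH − pKa) = 10^(7.77 − 7.53) = 1.738; fraction as HOCl = 1/(1 + 1.738) = 0.3653.
(b) Free chlorine required for 0.72 ppm HOCl: 0.72 / 0.3653 = 1.971 ppm.
(b) FC to add: 1.971 − 0.4 = 1.571 mg/L as Cl₂.
(b) Cl₂ equivalent: 1.571 mg/L × 536,000 L = 842.2 g.
(b) Product at 10.4% available Cl: 842.2 / 0.104 = 8098 g.
(b) Volume: 8098 g ÷ 1.2 g/mL = 6748 mL.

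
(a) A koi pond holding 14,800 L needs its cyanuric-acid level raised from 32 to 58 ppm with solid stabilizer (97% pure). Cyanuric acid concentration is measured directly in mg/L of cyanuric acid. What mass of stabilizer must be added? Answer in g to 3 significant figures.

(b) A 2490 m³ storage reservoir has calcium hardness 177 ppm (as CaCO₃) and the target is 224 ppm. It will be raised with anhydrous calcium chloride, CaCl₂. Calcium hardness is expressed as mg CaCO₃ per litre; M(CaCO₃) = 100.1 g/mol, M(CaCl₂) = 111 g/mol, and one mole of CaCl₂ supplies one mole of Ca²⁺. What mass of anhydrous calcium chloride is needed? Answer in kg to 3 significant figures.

(a) 397 g; (b) 130 kg

(a) CYA to add: (58 − 32) = 26 mg/L × 14,800 L = 384.8 g cyanuric acid.
(a) At 97% purity: 384.8 / 0.97 = 396.7 g product.

(b) Volume: 2490 m³ = 2,490,000 L.
(b) Hardness to add: (224 − 177) = 47 mg/L as CaCO₃ × 2,490,000 L = 117,000 g as CaCO₃.
(b) Moles of Ca²⁺ (1 mol Ca²⁺ ≡ 1 mol CaCO₃): 117,000 / 100.1 g/mol = 1169 mol.
(b) Mass of CaCl₂: 1169 × 111 = 129,800 g.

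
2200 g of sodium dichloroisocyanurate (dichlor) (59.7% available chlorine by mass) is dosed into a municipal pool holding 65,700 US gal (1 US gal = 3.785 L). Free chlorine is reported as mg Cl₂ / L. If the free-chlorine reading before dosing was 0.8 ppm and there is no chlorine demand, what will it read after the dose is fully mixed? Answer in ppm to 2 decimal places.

Volume: 65,700 US gal × 3.785 L/gal = 248,674 L.
Available chlorine delivered: 2200 g × 0.597 = 1313 g as Cl₂.
Concentration rise: 1313 g / 248,674 L = 5.282 mg/L = 5.28 ppm.
Final FC: 0.8 + 5.28 = 6.08 ppm.

6.08 ppm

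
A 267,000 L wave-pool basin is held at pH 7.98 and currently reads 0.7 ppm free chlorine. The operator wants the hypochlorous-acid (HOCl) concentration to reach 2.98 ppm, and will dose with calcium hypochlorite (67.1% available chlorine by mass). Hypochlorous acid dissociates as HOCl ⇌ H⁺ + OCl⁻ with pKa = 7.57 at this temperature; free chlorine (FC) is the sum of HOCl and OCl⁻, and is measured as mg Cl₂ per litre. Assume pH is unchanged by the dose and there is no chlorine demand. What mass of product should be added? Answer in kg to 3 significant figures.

3.96 kg

[OCl⁻]/[HOCl] = 10^(pH − pKa) = 10^(7.98 − 7.57) = 2.57; fraction as HOCl = 1/(1 + 2.57) = 0.2801.
Free chlorine required for 2.98 ppm HOCl: 2.98 / 0.2801 = 10.64 ppm.
FC to add: 10.64 − 0.7 = 9.94 mg/L as Cl₂.
Cl₂ equivalent: 9.94 mg/L × 267,000 L = 2654 g.
Product at 67.1% available Cl: 2654 / 0.671 = 3955 g.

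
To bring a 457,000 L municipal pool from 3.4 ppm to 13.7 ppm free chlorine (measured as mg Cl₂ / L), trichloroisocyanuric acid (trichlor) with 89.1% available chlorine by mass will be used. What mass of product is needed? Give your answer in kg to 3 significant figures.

5.28 kg

Chlorine deficit: 13.7 − 3.4 = 10.3 ppm = 10.3 mg/L as Cl₂.
Cl₂ equivalent needed: 10.3 mg/L × 457,000 L = 4,707,000 mg = 4707 g.
Product at 89.1% available chlorine: 4707 / 0.891 = 5283 g.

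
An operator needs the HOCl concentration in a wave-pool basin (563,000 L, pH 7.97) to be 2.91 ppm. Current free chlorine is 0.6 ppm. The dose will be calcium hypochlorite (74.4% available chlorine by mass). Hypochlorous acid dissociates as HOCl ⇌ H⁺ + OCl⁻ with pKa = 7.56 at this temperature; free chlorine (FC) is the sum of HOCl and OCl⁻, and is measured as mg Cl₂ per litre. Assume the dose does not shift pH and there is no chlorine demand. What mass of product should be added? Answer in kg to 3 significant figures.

[OCl⁻]/[HOCl] = 10^(pH − pKa) = 10^(7.97 − 7.56) = 2.57; fraction as HOCl = 1/(1 + 2.57) = 0.2801.
Free chlorine required for 2.91 ppm HOCl: 2.91 / 0.2801 = 10.39 ppm.
FC to add: 10.39 − 0.6 = 9.79 mg/L as Cl₂.
Cl₂ equivalent: 9.79 mg/L × 563,000 L = 5512 g.
Product at 74.4% available Cl: 5512 / 0.744 = 7408 g.

7.41 kg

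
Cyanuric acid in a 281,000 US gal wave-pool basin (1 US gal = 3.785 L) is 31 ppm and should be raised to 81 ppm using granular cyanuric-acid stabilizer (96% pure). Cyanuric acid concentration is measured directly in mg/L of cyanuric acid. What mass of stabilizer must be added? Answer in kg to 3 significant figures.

55.4 kg

Volume: 281,000 US gal × 3.785 L/gal = 1,063,585 L.
CYA to add: (81 − 31) = 50 mg/L × 1,063,585 L = 53,180 g cyanuric acid.
At 96% purity: 53,180 / 0.96 = 55,400 g product.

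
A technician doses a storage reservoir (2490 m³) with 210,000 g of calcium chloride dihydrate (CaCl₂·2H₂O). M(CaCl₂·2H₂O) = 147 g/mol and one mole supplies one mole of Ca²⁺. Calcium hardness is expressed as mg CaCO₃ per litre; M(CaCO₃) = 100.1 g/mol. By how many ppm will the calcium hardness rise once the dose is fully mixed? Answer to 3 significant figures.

Volume: 2490 m³ = 2,490,000 L.
Moles of Ca²⁺: 210,000 g ÷ 147 g/mol = 1429 mol.
As CaCO₃: 1429 mol × 100.1 g/mol = 143,000 g.
Rise: 143,000 g / 2,490,000 L × 1000 = 57.43 mg/L.

57.4 ppm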